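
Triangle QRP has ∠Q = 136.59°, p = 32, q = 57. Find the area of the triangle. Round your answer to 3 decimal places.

Law of sines: sin P = p·sin Q/q ≈ 0.38580.
Since q ≥ p, only the acute value applies: ∠P ≈ 22.69°.
Then ∠R = 180° − ∠Q − ∠P ≈ 20.72°.
Law of sines gives r = q·sin R/sin Q ≈ 29.341.
Area = ½·q·p·sin R ≈ 322.61.

area ≈ 322.612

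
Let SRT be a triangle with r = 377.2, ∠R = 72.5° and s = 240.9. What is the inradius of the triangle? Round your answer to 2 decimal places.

Law of sines: sin S = s·sin R/r ≈ 0.60909.
Since r ≥ s, only the acute value applies: ∠S ≈ 37.52°.
Then ∠T = 180° − ∠R − ∠S ≈ 69.98°.
Law of sines gives t = r·sin T/sin R ≈ 371.6.
Area = ½·r·s·sin T ≈ 42687.
Semiperimeter p = (240.9+377.2+371.6)/2 = 494.85.
Inradius = area/p = 42687/494.85 ≈ 86.263.

86.26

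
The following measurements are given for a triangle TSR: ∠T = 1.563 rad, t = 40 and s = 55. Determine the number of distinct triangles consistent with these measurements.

0

s·sin T = 55·sin(1.563 rad) ≈ 55.
Since t = 40 < 55 = s sin T, no triangle exists.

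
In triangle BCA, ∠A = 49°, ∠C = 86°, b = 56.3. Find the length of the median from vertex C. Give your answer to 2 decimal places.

The third angle is ∠B = 180° − ∠C − ∠A = 45.00°.
Law of sines: c = b·sin C/sin B ≈ 79.426.
Law of sines: a = b·sin A/sin B ≈ 60.09.
Median from C: ½√(2·a² + 2·b² − c²) ≈ 42.581.

m_C ≈ 42.58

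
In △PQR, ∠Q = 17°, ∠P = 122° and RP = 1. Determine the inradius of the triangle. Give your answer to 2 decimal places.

0.31

The third angle is ∠R = 180° − ∠P − ∠Q = 41.00°.
Law of sines: QR = RP·sin P/sin Q ≈ 2.9006.
Law of sines: PQ = RP·sin R/sin Q ≈ 2.2439.
Area = ½·RP·QR·sin R ≈ 0.95148.
Semiperimeter s = (2.9006+1+2.2439)/2 = 3.0723.
Inradius = area/s = 0.95148/3.0723 ≈ 0.3097.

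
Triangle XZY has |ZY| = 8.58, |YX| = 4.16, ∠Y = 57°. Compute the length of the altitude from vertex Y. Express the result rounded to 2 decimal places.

By the law of cosines, |XZ|² = |ZY|² + |YX|² − 2·|ZY|·|YX|·cos Y = 52.043, so |XZ| ≈ 7.2141.
Area = ½·|ZY|·|YX|·sin Y ≈ 14.967.
The altitude from Y has length 2·area/|XZ| ≈ 4.1495.

4.15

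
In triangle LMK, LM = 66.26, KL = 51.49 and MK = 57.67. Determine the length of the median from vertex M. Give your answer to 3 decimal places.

Median from M: ½√(2·LM² + 2·MK² − KL²) ≈ 56.527.

56.527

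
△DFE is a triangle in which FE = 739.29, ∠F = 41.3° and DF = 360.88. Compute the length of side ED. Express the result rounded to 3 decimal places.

By the law of cosines, ED² = DF² + FE² − 2·DF·FE·cos F = 2.7592e+05, so ED ≈ 525.28.

525.278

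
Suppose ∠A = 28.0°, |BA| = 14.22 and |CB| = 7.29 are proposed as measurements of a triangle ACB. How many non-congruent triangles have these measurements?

|BA|·sin A = 14.22·sin(28.0°) ≈ 6.676.
Since |BA| sin A < |CB| < |BA| (6.676 < 7.29 < 14.22), two triangles exist.

2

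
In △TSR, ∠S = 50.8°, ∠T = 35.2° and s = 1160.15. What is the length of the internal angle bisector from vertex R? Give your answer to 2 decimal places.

The third angle is ∠R = 180° − ∠T − ∠S = 94.00°.
Law of sines: t = s·sin T/sin S ≈ 862.96.
Law of sines: r = s·sin R/sin S ≈ 1493.4.
The bisector from R has length 2·t·s·cos(∠R/2)/(t+s) ≈ 674.99.

674.99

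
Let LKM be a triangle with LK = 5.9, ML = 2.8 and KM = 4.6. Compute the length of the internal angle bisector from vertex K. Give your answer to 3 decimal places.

t_K ≈ 5.021

By the law of cosines, cos K = (LK² + KM² − ML²) / (2·LK·KM) ≈ 0.88670, so ∠K ≈ 27.54°.
The bisector from K has length 2·LK·KM·cos(∠K/2)/(LK+KM) ≈ 5.021.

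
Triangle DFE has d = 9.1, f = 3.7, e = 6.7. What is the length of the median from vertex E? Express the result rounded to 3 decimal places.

m_E ≈ 6.085

Median from E: ½√(2·d² + 2·f² − e²) ≈ 6.085.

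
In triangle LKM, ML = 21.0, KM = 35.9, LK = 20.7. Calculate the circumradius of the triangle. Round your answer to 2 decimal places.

By the law of cosines, cos L = (ML² + LK² − KM²) / (2·ML·LK) ≈ -0.48231, so ∠L ≈ 118.84°.
Circumradius = KM/(2 sin L) ≈ 20.491.

20.49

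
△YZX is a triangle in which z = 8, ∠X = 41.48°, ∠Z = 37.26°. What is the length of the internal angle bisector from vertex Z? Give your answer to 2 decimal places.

9.90

The third angle is ∠Y = 180° − ∠Z − ∠X = 101.26°.
Law of sines: y = z·sin Y/sin Z ≈ 12.959.
Law of sines: x = z·sin X/sin Z ≈ 8.7522.
The bisector from Z has length 2·x·y·cos(∠Z/2)/(x+y) ≈ 9.9007.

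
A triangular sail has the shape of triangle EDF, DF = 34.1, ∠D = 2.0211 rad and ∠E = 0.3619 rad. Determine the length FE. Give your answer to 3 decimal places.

The third angle is ∠F = π − ∠E − ∠D = 0.7586 rad.
Law of sines: FE = DF·sin D/sin E ≈ 86.713.

86.713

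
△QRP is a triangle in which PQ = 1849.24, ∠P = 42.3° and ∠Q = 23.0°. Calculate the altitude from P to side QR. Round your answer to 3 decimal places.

h_P ≈ 722.556

The third angle is ∠R = 180° − ∠P − ∠Q = 114.70°.
Law of sines: RP = PQ·sin Q/sin R ≈ 795.32.
Law of sines: QR = PQ·sin P/sin R ≈ 1369.9.
Area = ½·PQ·RP·sin P ≈ 4.9491e+05.
The altitude from P has length 2·area/QR ≈ 722.56.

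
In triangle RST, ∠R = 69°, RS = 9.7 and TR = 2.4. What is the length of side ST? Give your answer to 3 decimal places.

By the law of cosines, ST² = TR² + RS² − 2·TR·RS·cos R = 83.164, so ST ≈ 9.1195.

9.119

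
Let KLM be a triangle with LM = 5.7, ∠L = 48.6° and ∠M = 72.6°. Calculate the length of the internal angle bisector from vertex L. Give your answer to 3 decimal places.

The third angle is ∠K = 180° − ∠L − ∠M = 58.80°.
Law of sines: MK = LM·sin L/sin K ≈ 4.9986.
Law of sines: KL = LM·sin M/sin K ≈ 6.3589.
The bisector from L has length 2·KL·LM·cos(∠L/2)/(KL+LM) ≈ 5.4789.

5.479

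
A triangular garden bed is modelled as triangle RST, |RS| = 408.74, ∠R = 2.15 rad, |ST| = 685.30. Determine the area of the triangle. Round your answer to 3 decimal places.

area ≈ 63299.498

Law of sines: sin T = |RS|·sin R/|ST| ≈ 0.49916.
Since |ST| ≥ |RS|, only the acute value applies: ∠T ≈ 0.523 rad.
Then ∠S = π − ∠R − ∠T ≈ 0.469 rad.
Law of sines gives |TR| = |ST|·sin S/sin R ≈ 370.09.
Area = ½·|ST|·|RS|·sin S ≈ 63299.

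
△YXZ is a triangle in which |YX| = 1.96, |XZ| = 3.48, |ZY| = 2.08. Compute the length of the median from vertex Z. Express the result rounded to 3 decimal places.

Median from Z: ½√(2·|XZ|² + 2·|ZY|² − |YX|²) ≈ 2.6941.

m_Z ≈ 2.694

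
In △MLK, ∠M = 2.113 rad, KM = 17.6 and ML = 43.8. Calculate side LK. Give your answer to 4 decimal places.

54.9890

By the law of cosines, LK² = KM² + ML² − 2·KM·ML·cos M = 3023.8, so LK ≈ 54.989.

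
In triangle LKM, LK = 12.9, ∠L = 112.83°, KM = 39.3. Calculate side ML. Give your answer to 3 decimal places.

32.453

Law of sines: sin M = LK·sin L/KM ≈ 0.30253.
Since KM ≥ LK, only the acute value applies: ∠M ≈ 17.61°.
Then ∠K = 180° − ∠L − ∠M ≈ 49.56°.
Law of sines gives ML = KM·sin K/sin L ≈ 32.453.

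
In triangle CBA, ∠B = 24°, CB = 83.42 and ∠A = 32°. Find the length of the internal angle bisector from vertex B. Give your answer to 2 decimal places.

99.56

The third angle is ∠C = 180° − ∠B − ∠A = 124.00°.
Law of sines: BA = CB·sin C/sin A ≈ 130.51.
Law of sines: AC = CB·sin B/sin A ≈ 64.029.
The bisector from B has length 2·CB·BA·cos(∠B/2)/(CB+BA) ≈ 99.557.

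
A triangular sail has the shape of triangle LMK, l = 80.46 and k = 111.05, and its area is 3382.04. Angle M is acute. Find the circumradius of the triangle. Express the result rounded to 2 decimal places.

From area = ½·k·l·sin M, we get sin M = 2·area/(k·l) ≈ 0.75702.
Taking the acute solution, ∠M ≈ 49.20°.
Law of cosines then gives m ≈ 84.438.
Circumradius = m/(2 sin M) ≈ 55.77.

R ≈ 55.77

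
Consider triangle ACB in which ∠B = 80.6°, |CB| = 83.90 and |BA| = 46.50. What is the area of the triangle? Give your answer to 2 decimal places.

Area = ½·|CB|·|BA|·sin B ≈ 1924.5.

area ≈ 1924.48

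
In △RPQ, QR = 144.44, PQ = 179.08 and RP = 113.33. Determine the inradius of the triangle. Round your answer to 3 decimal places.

Semiperimeter s = (179.08 + 144.44 + 113.33)/2 = 218.42.
Heron's formula: area = √(218.42·39.345·73.985·105.09) ≈ 8174.5.
Inradius = area/s = 8174.5/218.42 ≈ 37.425.

r ≈ 37.425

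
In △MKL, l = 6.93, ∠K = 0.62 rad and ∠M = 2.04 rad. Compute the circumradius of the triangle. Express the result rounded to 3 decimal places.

The third angle is ∠L = π − ∠M − ∠K = 0.482 rad.
Law of sines: m = l·sin M/sin L ≈ 13.345.
Law of sines: k = l·sin K/sin L ≈ 8.6931.
Circumradius = l/(2 sin L) ≈ 7.4807.

7.481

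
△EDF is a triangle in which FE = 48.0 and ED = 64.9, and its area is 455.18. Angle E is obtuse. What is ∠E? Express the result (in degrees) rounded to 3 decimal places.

163.008

From area = ½·FE·ED·sin E, we get sin E = 2·area/(FE·ED) ≈ 0.29223.
Taking the obtuse solution, ∠E ≈ 163.01°.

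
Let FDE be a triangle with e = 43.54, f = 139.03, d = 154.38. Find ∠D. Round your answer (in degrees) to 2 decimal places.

∠D ≈ 102.44°

By the law of cosines, cos D = (e² + f² − d²) / (2·e·f) ≈ -0.21543, so ∠D ≈ 102.44°.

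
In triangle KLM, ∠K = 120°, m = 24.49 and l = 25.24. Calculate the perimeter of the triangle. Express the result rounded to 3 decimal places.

perimeter ≈ 92.799

By the law of cosines, k² = l² + m² − 2·l·m·cos K = 1854.9, so k ≈ 43.069.
Semiperimeter s = (43.069+25.24+24.49)/2 = 46.4.
Perimeter = 43.069 + 25.24 + 24.49 = 92.799.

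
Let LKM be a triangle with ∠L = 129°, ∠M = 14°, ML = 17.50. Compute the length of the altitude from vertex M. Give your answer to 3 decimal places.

The third angle is ∠K = 180° − ∠M − ∠L = 37.00°.
Law of sines: KM = ML·sin L/sin K ≈ 22.598.
Law of sines: LK = ML·sin M/sin K ≈ 7.0348.
Area = ½·ML·KM·sin M ≈ 47.837.
The altitude from M has length 2·area/LK ≈ 13.6.

h_M ≈ 13.600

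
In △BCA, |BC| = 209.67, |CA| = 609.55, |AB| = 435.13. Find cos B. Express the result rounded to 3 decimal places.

-0.758

By the law of cosines, cos B = (|AB|² + |BC|² − |CA|²) / (2·|AB|·|BC|) ≈ -0.75768, so ∠B ≈ 139.26°.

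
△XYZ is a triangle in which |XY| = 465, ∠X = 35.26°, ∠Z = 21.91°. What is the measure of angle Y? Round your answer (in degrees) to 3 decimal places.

∠Y ≈ 122.830°

The third angle is ∠Y = 180° − ∠Z − ∠X = 122.83°.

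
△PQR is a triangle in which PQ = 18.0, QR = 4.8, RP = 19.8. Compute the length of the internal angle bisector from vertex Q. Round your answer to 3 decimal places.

By the law of cosines, cos Q = (PQ² + QR² − RP²) / (2·PQ·QR) ≈ -0.26042, so ∠Q ≈ 1.8343 rad.
The bisector from Q has length 2·PQ·QR·cos(∠Q/2)/(PQ+QR) ≈ 4.6088.

t_Q ≈ 4.609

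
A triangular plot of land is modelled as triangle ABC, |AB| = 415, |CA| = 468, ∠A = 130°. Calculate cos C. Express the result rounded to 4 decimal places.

cos C ≈ 0.9178

By the law of cosines, |BC|² = |CA|² + |AB|² − 2·|CA|·|AB|·cos A = 6.4093e+05, so |BC| ≈ 800.58.
Law of cosines again: cos C = (|BC|² + |CA|² − |AB|²)/(2·|BC|·|CA|) ≈ 0.91778, so ∠C ≈ 23.40°.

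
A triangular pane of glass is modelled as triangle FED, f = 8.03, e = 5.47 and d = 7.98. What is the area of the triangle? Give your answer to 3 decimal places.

20.575

Semiperimeter s = (8.03 + 5.47 + 7.98)/2 = 10.74.
Heron's formula: area = √(10.74·2.71·5.27·2.76) ≈ 20.575.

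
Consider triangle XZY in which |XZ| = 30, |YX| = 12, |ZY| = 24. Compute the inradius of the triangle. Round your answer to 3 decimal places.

4.145

Semiperimeter s = (24 + 12 + 30)/2 = 33.
Heron's formula: area = √(33·9·21·3) ≈ 136.79.
Inradius = area/s = 136.79/33 ≈ 4.1451.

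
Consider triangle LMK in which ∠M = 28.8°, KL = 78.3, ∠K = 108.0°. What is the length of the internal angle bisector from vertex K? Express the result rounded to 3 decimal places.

54.026

The third angle is ∠L = 180° − ∠M − ∠K = 43.20°.
Law of sines: MK = KL·sin L/sin M ≈ 111.26.
Law of sines: LM = KL·sin K/sin M ≈ 154.58.
The bisector from K has length 2·MK·KL·cos(∠K/2)/(MK+KL) ≈ 54.026.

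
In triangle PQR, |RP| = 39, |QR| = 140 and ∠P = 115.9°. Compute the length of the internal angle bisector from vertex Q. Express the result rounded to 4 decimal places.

Law of sines: sin Q = |RP|·sin P/|QR| ≈ 0.25059.
Since |QR| ≥ |RP|, only the acute value applies: ∠Q ≈ 14.51°.
Then ∠R = 180° − ∠P − ∠Q ≈ 49.59°.
Law of sines gives |PQ| = |QR|·sin R/sin P ≈ 118.5.
The bisector from Q has length 2·|PQ|·|QR|·cos(∠Q/2)/(|PQ|+|QR|) ≈ 127.33.

t_Q ≈ 127.3266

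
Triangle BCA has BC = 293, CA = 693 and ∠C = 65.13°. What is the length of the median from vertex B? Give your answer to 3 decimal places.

347.155

By the law of cosines, AB² = BC² + CA² − 2·BC·CA·cos C = 3.9531e+05, so AB ≈ 628.74.
Median from B: ½√(2·AB² + 2·BC² − CA²) ≈ 347.16.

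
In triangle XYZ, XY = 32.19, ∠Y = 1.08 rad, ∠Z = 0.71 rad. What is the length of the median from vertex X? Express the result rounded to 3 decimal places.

29.761

The third angle is ∠X = π − ∠Y − ∠Z = 1.352 rad.
Law of sines: YZ = XY·sin X/sin Z ≈ 48.202.
Law of sines: ZX = XY·sin Y/sin Z ≈ 43.554.
Median from X: ½√(2·ZX² + 2·XY² − YZ²) ≈ 29.761.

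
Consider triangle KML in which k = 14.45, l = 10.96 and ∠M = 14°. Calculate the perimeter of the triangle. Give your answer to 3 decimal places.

By the law of cosines, m² = l² + k² − 2·l·k·cos M = 21.589, so m ≈ 4.6464.
Semiperimeter s = (14.45+4.6464+10.96)/2 = 15.028.
Perimeter = 14.45 + 4.6464 + 10.96 = 30.056.

30.056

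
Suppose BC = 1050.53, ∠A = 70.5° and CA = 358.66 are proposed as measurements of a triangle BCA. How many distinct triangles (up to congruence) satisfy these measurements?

1

CA·sin A = 358.66·sin(70.5°) ≈ 338.1.
Since BC ≥ CA, exactly one triangle exists.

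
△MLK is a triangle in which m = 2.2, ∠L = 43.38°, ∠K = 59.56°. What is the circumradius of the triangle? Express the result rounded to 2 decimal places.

The third angle is ∠M = 180° − ∠L − ∠K = 77.06°.
Law of sines: l = m·sin L/sin M ≈ 1.5504.
Law of sines: k = m·sin K/sin M ≈ 1.9462.
Circumradius = m/(2 sin M) ≈ 1.1287.

R ≈ 1.13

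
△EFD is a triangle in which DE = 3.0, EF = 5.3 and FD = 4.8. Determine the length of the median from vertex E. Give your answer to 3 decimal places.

3.576

Median from E: ½√(2·DE² + 2·EF² − FD²) ≈ 3.5756.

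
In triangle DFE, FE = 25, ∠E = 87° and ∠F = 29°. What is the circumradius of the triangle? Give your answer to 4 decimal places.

The third angle is ∠D = 180° − ∠F − ∠E = 64.00°.
Law of sines: ED = FE·sin F/sin D ≈ 13.485.
Law of sines: DF = FE·sin E/sin D ≈ 27.777.
Circumradius = FE/(2 sin D) ≈ 13.908.

R ≈ 13.9075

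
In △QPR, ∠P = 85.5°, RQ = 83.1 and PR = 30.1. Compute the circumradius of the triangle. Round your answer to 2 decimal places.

41.68

Law of sines: sin Q = PR·sin P/RQ ≈ 0.36110.
Since RQ ≥ PR, only the acute value applies: ∠Q ≈ 21.17°.
Then ∠R = 180° − ∠P − ∠Q ≈ 73.33°.
Law of sines gives QP = RQ·sin R/sin P ≈ 79.855.
Circumradius = RQ/(2 sin P) ≈ 41.678.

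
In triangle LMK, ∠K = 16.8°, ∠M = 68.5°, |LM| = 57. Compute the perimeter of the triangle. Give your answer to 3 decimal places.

perimeter ≈ 437.035

The third angle is ∠L = 180° − ∠M − ∠K = 94.70°.
Law of sines: |MK| = |LM|·sin L/sin K ≈ 196.55.
Law of sines: |KL| = |LM|·sin M/sin K ≈ 183.49.
Semiperimeter s = (196.55+183.49+57)/2 = 218.52.
Perimeter = 196.55 + 183.49 + 57 = 437.03.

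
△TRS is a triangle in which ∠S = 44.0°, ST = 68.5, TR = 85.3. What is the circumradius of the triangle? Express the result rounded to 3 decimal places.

61.397

Law of sines: sin R = ST·sin S/TR ≈ 0.55784.
Since TR ≥ ST, only the acute value applies: ∠R ≈ 33.91°.
Then ∠T = 180° − ∠S − ∠R ≈ 102.09°.
Law of sines gives RS = TR·sin T/sin S ≈ 120.07.
Circumradius = TR/(2 sin S) ≈ 61.397.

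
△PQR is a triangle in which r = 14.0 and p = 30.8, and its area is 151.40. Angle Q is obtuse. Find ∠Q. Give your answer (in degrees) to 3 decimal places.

∠Q ≈ 135.394°

From area = ½·r·p·sin Q, we get sin Q = 2·area/(r·p) ≈ 0.70223.
Taking the obtuse solution, ∠Q ≈ 135.39°.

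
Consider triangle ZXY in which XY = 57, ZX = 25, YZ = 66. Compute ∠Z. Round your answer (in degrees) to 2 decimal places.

By the law of cosines, cos Z = (YZ² + ZX² − XY²) / (2·YZ·ZX) ≈ 0.52485, so ∠Z ≈ 58.34°.

58.34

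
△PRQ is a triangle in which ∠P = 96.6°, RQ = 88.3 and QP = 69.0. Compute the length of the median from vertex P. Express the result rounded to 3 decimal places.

m_P ≈ 39.631

Law of sines: sin R = QP·sin P/RQ ≈ 0.77625.
Since RQ ≥ QP, only the acute value applies: ∠R ≈ 50.92°.
Then ∠Q = 180° − ∠P − ∠R ≈ 32.48°.
Law of sines gives PR = RQ·sin Q/sin P ≈ 47.736.
Median from P: ½√(2·QP² + 2·PR² − RQ²) ≈ 39.631.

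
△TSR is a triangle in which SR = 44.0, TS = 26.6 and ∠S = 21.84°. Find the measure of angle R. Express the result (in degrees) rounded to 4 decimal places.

27.1344

By the law of cosines, RT² = TS² + SR² − 2·TS·SR·cos S = 470.77, so RT ≈ 21.697.
Law of cosines again: cos R = (SR² + RT² − TS²)/(2·SR·RT) ≈ 0.88994, so ∠R ≈ 27.13°.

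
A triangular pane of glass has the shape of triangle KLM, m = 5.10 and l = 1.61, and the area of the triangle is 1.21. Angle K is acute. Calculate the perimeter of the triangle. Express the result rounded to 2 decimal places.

From area = ½·l·m·sin K, we get sin K = 2·area/(l·m) ≈ 0.29473.
Taking the acute solution, ∠K ≈ 17.14°.
Law of cosines then gives k ≈ 3.593.
Perimeter = 3.593 + 1.61 + 5.1 = 10.303.

perimeter ≈ 10.30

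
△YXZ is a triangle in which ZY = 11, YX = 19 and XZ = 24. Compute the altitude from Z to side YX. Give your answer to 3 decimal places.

h_Z ≈ 10.718

Semiperimeter s = (24 + 11 + 19)/2 = 27.
Heron's formula: area = √(27·3·16·8) ≈ 101.82.
The altitude from Z has length 2·area/YX ≈ 10.718.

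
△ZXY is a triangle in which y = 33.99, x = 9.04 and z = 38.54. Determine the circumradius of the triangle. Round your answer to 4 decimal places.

By the law of cosines, cos Z = (x² + y² − z²) / (2·x·y) ≈ -0.40403, so ∠Z ≈ 113.83°.
Circumradius = z/(2 sin Z) ≈ 21.066.

R ≈ 21.0659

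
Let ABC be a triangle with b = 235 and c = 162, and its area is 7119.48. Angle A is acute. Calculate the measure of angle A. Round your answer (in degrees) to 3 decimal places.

From area = ½·b·c·sin A, we get sin A = 2·area/(b·c) ≈ 0.37402.
Taking the acute solution, ∠A ≈ 21.96°.

∠A ≈ 21.964°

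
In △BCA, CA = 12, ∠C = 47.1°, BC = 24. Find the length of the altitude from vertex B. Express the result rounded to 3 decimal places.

By the law of cosines, AB² = BC² + CA² − 2·BC·CA·cos C = 327.9, so AB ≈ 18.108.
Area = ½·BC·CA·sin C ≈ 105.49.
The altitude from B has length 2·area/CA ≈ 17.581.

17.581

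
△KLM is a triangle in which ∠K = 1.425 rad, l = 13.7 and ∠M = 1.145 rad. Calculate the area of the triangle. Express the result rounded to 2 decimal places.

156.31

The third angle is ∠L = π − ∠M − ∠K = 0.572 rad.
Law of sines: k = l·sin K/sin L ≈ 25.056.
Law of sines: m = l·sin M/sin L ≈ 23.064.
Area = ½·l·k·sin M ≈ 156.31.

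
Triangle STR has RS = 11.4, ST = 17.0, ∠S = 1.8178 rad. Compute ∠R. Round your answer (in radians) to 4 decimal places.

By the law of cosines, TR² = RS² + ST² − 2·RS·ST·cos S = 513.73, so TR ≈ 22.666.
Law of cosines again: cos R = (TR² + RS² − ST²)/(2·TR·RS) ≈ 0.68635, so ∠R ≈ 0.8143 rad.

∠R ≈ 0.8143 rad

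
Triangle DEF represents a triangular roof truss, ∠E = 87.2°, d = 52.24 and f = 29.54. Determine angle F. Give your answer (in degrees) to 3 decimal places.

By the law of cosines, e² = f² + d² − 2·f·d·cos E = 3450.9, so e ≈ 58.744.
Law of cosines again: cos F = (d² + e² − f²)/(2·d·e) ≈ 0.86472, so ∠F ≈ 30.15°.

∠F ≈ 30.150°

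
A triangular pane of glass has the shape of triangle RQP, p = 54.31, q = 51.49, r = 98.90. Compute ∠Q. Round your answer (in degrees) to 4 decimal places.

∠Q ≈ 20.2341°

By the law of cosines, cos Q = (p² + r² − q²) / (2·p·r) ≈ 0.93829, so ∠Q ≈ 20.23°.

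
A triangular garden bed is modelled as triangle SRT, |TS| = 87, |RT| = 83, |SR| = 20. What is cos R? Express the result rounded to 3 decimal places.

By the law of cosines, cos R = (|SR|² + |RT|² − |TS|²) / (2·|SR|·|RT|) ≈ -0.08434, so ∠R ≈ 1.655 rad.

cos R ≈ -0.084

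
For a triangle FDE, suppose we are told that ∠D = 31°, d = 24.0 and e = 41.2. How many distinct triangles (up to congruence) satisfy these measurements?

e·sin D = 41.2·sin(31°) ≈ 21.22.
Since e sin D < d < e (21.22 < 24.0 < 41.2), two triangles exist.

2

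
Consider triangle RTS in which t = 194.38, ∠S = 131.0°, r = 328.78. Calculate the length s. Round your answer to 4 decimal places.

By the law of cosines, s² = r² + t² − 2·r·t·cos S = 2.2974e+05, so s ≈ 479.31.

479.3068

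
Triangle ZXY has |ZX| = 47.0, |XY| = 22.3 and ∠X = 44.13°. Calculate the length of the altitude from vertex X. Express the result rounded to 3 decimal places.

h_X ≈ 21.052

By the law of cosines, |YZ|² = |ZX|² + |XY|² − 2·|ZX|·|XY|·cos X = 1201.7, so |YZ| ≈ 34.666.
Area = ½·|ZX|·|XY|·sin X ≈ 364.89.
The altitude from X has length 2·area/|YZ| ≈ 21.052.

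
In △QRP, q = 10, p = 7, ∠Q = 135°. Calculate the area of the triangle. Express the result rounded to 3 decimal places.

Law of sines: sin P = p·sin Q/q ≈ 0.49497.
Since q ≥ p, only the acute value applies: ∠P ≈ 29.67°.
Then ∠R = 180° − ∠Q − ∠P ≈ 15.33°.
Law of sines gives r = q·sin R/sin Q ≈ 3.7393.
Area = ½·q·p·sin R ≈ 9.2544.

area ≈ 9.254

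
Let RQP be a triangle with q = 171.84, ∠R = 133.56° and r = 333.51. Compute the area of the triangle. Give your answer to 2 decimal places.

area ≈ 11890.42

Law of sines: sin Q = q·sin R/r ≈ 0.37338.
Since r ≥ q, only the acute value applies: ∠Q ≈ 21.92°.
Then ∠P = 180° − ∠R − ∠Q ≈ 24.52°.
Law of sines gives p = r·sin P/sin R ≈ 190.97.
Area = ½·r·q·sin P ≈ 11890.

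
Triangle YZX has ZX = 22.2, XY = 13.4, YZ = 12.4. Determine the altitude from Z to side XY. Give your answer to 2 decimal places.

Semiperimeter s = (22.2 + 13.4 + 12.4)/2 = 24.
Heron's formula: area = √(24·1.8·10.6·11.6) ≈ 72.883.
The altitude from Z has length 2·area/XY ≈ 10.878.

10.88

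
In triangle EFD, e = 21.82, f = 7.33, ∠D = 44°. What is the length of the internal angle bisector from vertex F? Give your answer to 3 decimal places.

t_F ≈ 19.092

By the law of cosines, d² = e² + f² − 2·e·f·cos D = 299.74, so d ≈ 17.313.
Law of cosines again: cos F = (d² + e² − f²)/(2·d·e) ≈ 0.95577, so ∠F ≈ 17.10°.
The bisector from F has length 2·d·e·cos(∠F/2)/(d+e) ≈ 19.092.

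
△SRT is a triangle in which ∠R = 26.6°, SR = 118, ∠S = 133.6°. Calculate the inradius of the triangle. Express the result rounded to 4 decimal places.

The third angle is ∠T = 180° − ∠S − ∠R = 19.80°.
Law of sines: RT = SR·sin S/sin T ≈ 252.27.
Law of sines: TS = SR·sin R/sin T ≈ 155.98.
Area = ½·SR·RT·sin R ≈ 6664.3.
Semiperimeter s = (252.27+155.98+118)/2 = 263.12.
Inradius = area/s = 6664.3/263.12 ≈ 25.328.

r ≈ 25.3279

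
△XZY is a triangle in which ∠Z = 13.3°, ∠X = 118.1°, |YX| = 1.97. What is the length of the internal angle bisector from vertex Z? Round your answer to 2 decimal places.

t_Z ≈ 6.90

The third angle is ∠Y = 180° − ∠X − ∠Z = 48.60°.
Law of sines: |ZY| = |YX|·sin X/sin Z ≈ 7.554.
Law of sines: |XZ| = |YX|·sin Y/sin Z ≈ 6.4235.
The bisector from Z has length 2·|XZ|·|ZY|·cos(∠Z/2)/(|XZ|+|ZY|) ≈ 6.8963.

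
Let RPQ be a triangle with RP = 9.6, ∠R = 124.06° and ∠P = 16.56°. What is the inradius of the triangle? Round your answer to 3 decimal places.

1.297

The third angle is ∠Q = 180° − ∠R − ∠P = 39.38°.
Law of sines: PQ = RP·sin R/sin Q ≈ 12.535.
Law of sines: QR = RP·sin P/sin Q ≈ 4.3126.
Area = ½·RP·PQ·sin P ≈ 17.149.
Semiperimeter s = (12.535+4.3126+9.6)/2 = 13.224.
Inradius = area/s = 17.149/13.224 ≈ 1.2968.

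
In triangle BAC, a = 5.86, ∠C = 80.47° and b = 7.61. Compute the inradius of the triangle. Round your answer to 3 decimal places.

1.975

By the law of cosines, c² = b² + a² − 2·b·a·cos C = 77.485, so c ≈ 8.8026.
Area = ½·b·a·sin C ≈ 21.99.
Semiperimeter s = (7.61+5.86+8.8026)/2 = 11.136.
Inradius = area/s = 21.99/11.136 ≈ 1.9746.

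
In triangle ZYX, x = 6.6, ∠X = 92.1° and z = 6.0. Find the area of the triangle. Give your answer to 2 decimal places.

area ≈ 7.61

Law of sines: sin Z = z·sin X/x ≈ 0.90848.
Since x ≥ z, only the acute value applies: ∠Z ≈ 65.30°.
Then ∠Y = 180° − ∠X − ∠Z ≈ 22.60°.
Law of sines gives y = x·sin Y/sin X ≈ 2.5385.
Area = ½·x·z·sin Y ≈ 7.6103.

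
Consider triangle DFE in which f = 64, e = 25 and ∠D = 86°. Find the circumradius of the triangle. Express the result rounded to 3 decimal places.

R ≈ 33.615

By the law of cosines, d² = f² + e² − 2·f·e·cos D = 4497.8, so d ≈ 67.065.
Area = ½·f·e·sin D ≈ 798.05.
Circumradius = d/(2 sin D) ≈ 33.615.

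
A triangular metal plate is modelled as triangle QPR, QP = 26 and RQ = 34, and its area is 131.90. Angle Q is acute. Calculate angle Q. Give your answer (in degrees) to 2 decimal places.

From area = ½·RQ·QP·sin Q, we get sin Q = 2·area/(RQ·QP) ≈ 0.29842.
Taking the acute solution, ∠Q ≈ 17.36°.

17.36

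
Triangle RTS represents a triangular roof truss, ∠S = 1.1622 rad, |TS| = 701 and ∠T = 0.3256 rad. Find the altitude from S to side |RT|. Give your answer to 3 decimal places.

h_S ≈ 224.234

The third angle is ∠R = π − ∠T − ∠S = 1.6538 rad.
Law of sines: |SR| = |TS|·sin T/sin R ≈ 225.01.
Law of sines: |RT| = |TS|·sin S/sin R ≈ 645.52.
Area = ½·|TS|·|SR|·sin S ≈ 72373.
The altitude from S has length 2·area/|RT| ≈ 224.23.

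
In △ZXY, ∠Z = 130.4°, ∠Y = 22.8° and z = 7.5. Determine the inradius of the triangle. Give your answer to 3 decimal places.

The third angle is ∠X = 180° − ∠Y − ∠Z = 26.80°.
Law of sines: x = z·sin X/sin Z ≈ 4.4405.
Law of sines: y = z·sin Y/sin Z ≈ 3.8164.
Area = ½·z·x·sin Y ≈ 6.4528.
Semiperimeter s = (7.5+4.4405+3.8164)/2 = 7.8785.
Inradius = area/s = 6.4528/7.8785 ≈ 0.81904.

0.819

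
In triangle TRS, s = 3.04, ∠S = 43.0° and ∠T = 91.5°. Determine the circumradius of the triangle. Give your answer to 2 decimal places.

The third angle is ∠R = 180° − ∠S − ∠T = 45.50°.
Law of sines: t = s·sin T/sin S ≈ 4.456.
Law of sines: r = s·sin R/sin S ≈ 3.1793.
Circumradius = s/(2 sin S) ≈ 2.2287.

2.23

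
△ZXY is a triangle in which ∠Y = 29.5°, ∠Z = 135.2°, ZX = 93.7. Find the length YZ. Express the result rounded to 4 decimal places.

The third angle is ∠X = 180° − ∠Y − ∠Z = 15.30°.
Law of sines: YZ = ZX·sin X/sin Y ≈ 50.211.

50.2106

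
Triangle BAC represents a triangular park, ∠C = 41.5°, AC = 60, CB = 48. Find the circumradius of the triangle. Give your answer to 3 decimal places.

30.089

By the law of cosines, BA² = AC² + CB² − 2·AC·CB·cos C = 1590, so BA ≈ 39.875.
Area = ½·AC·CB·sin C ≈ 954.17.
Circumradius = BA/(2 sin C) ≈ 30.089.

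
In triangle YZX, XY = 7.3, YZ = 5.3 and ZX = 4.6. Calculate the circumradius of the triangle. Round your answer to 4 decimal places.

By the law of cosines, cos Y = (XY² + YZ² − ZX²) / (2·XY·YZ) ≈ 0.77824, so ∠Y ≈ 38.90°.
Circumradius = ZX/(2 sin Y) ≈ 3.6626.

R ≈ 3.6626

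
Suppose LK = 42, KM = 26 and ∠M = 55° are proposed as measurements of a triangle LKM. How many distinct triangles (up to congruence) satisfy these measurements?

1

KM·sin M = 26·sin(55°) ≈ 21.3.
Since LK ≥ KM, exactly one triangle exists.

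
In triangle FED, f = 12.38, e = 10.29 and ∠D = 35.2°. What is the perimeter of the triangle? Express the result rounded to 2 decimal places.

By the law of cosines, d² = f² + e² − 2·f·e·cos D = 50.956, so d ≈ 7.1383.
Semiperimeter s = (12.38+10.29+7.1383)/2 = 14.904.
Perimeter = 12.38 + 10.29 + 7.1383 = 29.808.

perimeter ≈ 29.81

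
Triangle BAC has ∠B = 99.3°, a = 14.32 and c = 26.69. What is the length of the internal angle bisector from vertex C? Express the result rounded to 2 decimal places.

By the law of cosines, b² = a² + c² − 2·a·c·cos B = 1040.9, so b ≈ 32.264.
Law of cosines again: cos C = (b² + a² − c²)/(2·b·a) ≈ 0.57753, so ∠C ≈ 54.72°.
The bisector from C has length 2·b·a·cos(∠C/2)/(b+a) ≈ 17.617.

17.62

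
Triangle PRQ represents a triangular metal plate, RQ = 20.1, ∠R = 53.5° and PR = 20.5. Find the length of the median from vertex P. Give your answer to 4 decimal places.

m_P ≈ 16.6179

By the law of cosines, QP² = PR² + RQ² − 2·PR·RQ·cos R = 334.07, so QP ≈ 18.277.
Median from P: ½√(2·QP² + 2·PR² − RQ²) ≈ 16.618.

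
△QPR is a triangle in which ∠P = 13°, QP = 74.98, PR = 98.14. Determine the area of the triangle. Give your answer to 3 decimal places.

area ≈ 827.655

Area = ½·QP·PR·sin P ≈ 827.66.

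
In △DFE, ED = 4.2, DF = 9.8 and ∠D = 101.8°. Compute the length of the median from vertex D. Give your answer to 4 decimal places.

m_D ≈ 4.9205

By the law of cosines, FE² = ED² + DF² − 2·ED·DF·cos D = 130.51, so FE ≈ 11.424.
Median from D: ½√(2·ED² + 2·DF² − FE²) ≈ 4.9205.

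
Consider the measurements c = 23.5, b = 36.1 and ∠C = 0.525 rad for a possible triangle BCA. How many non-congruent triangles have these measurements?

b·sin C = 36.1·sin(0.525 rad) ≈ 18.09.
Since b sin C < c < b (18.09 < 23.5 < 36.1), two triangles exist.

2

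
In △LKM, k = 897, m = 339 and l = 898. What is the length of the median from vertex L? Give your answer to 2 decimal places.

Median from L: ½√(2·k² + 2·m² − l²) ≈ 508.1.

m_L ≈ 508.10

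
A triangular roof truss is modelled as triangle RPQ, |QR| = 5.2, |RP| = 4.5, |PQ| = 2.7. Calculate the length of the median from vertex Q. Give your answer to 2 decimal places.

Median from Q: ½√(2·|PQ|² + 2·|QR|² − |RP|²) ≈ 3.4789.

3.48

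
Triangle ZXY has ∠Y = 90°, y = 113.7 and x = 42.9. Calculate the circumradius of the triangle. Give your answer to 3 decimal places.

R ≈ 56.850

Law of sines: sin X = x·sin Y/y ≈ 0.37731.
Since y ≥ x, only the acute value applies: ∠X ≈ 22.17°.
Then ∠Z = 180° − ∠Y − ∠X ≈ 67.83°.
Law of sines gives z = y·sin Z/sin Y ≈ 105.3.
Circumradius = y/(2 sin Y) ≈ 56.85.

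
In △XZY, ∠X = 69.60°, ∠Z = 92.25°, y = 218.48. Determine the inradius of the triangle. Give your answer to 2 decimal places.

The third angle is ∠Y = 180° − ∠X − ∠Z = 18.15°.
Law of sines: x = y·sin X/sin Y ≈ 657.38.
Law of sines: z = y·sin Z/sin Y ≈ 700.83.
Area = ½·y·x·sin Z ≈ 71757.
Semiperimeter s = (657.38+700.83+218.48)/2 = 788.34.
Inradius = area/s = 71757/788.34 ≈ 91.022.

r ≈ 91.02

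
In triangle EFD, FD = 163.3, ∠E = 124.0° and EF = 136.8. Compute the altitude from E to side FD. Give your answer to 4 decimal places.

Law of sines: sin D = EF·sin E/FD ≈ 0.69450.
Since FD ≥ EF, only the acute value applies: ∠D ≈ 43.99°.
Then ∠F = 180° − ∠E − ∠D ≈ 12.01°.
Law of sines gives DE = FD·sin F/sin E ≈ 40.995.
Area = ½·FD·EF·sin F ≈ 2324.7.
The altitude from E has length 2·area/FD ≈ 28.471.

h_E ≈ 28.4712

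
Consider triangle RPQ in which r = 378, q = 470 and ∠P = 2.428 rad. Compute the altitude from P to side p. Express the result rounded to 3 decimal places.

146.230

By the law of cosines, p² = q² + r² − 2·q·r·cos P = 6.3241e+05, so p ≈ 795.24.
Area = ½·q·r·sin P ≈ 58144.
The altitude from P has length 2·area/p ≈ 146.23.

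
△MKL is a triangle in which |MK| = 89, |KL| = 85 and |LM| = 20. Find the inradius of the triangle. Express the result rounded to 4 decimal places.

8.7296

Semiperimeter s = (85 + 20 + 89)/2 = 97.
Heron's formula: area = √(97·12·77·8) ≈ 846.77.
Inradius = area/s = 846.77/97 ≈ 8.7296.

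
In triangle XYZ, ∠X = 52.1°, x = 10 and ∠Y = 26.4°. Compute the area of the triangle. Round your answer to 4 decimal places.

The third angle is ∠Z = 180° − ∠X − ∠Y = 101.50°.
Law of sines: y = x·sin Y/sin X ≈ 5.6348.
Law of sines: z = x·sin Z/sin X ≈ 12.419.
Area = ½·x·y·sin Z ≈ 27.609.

27.6085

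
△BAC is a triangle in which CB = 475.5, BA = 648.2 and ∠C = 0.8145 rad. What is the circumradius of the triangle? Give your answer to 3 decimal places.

Law of sines: sin A = CB·sin C/BA ≈ 0.53359.
Since BA ≥ CB, only the acute value applies: ∠A ≈ 0.5628 rad.
Then ∠B = π − ∠C − ∠A ≈ 1.7643 rad.
Law of sines gives AC = BA·sin B/sin C ≈ 874.52.
Circumradius = BA/(2 sin C) ≈ 445.57.

R ≈ 445.570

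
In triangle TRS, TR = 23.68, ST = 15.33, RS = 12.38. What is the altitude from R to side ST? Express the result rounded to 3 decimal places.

h_R ≈ 11.028

Semiperimeter s = (12.38 + 15.33 + 23.68)/2 = 25.695.
Heron's formula: area = √(25.695·13.315·10.365·2.015) ≈ 84.531.
The altitude from R has length 2·area/ST ≈ 11.028.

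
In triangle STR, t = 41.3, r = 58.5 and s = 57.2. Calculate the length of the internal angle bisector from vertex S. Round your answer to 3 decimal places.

40.279

By the law of cosines, cos S = (t² + r² − s²) / (2·t·r) ≈ 0.38412, so ∠S ≈ 67.41°.
The bisector from S has length 2·t·r·cos(∠S/2)/(t+r) ≈ 40.279.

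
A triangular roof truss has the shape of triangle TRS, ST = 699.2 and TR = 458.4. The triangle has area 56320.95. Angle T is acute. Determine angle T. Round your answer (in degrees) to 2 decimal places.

From area = ½·ST·TR·sin T, we get sin T = 2·area/(ST·TR) ≈ 0.35144.
Taking the acute solution, ∠T ≈ 20.58°.

∠T ≈ 20.58°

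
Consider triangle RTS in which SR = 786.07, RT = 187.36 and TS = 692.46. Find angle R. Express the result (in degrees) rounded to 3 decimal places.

By the law of cosines, cos R = (SR² + RT² − TS²) / (2·SR·RT) ≈ 0.58905, so ∠R ≈ 53.91°.

∠R ≈ 53.910°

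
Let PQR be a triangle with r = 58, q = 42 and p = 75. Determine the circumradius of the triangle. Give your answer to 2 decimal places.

37.70

By the law of cosines, cos P = (q² + r² − p²) / (2·q·r) ≈ -0.10201, so ∠P ≈ 95.86°.
Circumradius = p/(2 sin P) ≈ 37.697.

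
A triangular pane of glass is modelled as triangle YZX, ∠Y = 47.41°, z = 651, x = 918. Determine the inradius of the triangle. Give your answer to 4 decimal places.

195.9365

By the law of cosines, y² = z² + x² − 2·z·x·cos Y = 4.5765e+05, so y ≈ 676.5.
Area = ½·z·x·sin Y ≈ 2.1999e+05.
Semiperimeter s = (676.5+651+918)/2 = 1122.7.
Inradius = area/s = 2.1999e+05/1122.7 ≈ 195.94.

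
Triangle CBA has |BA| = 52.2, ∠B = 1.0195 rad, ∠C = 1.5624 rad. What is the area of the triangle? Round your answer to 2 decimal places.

The third angle is ∠A = π − ∠C − ∠B = 0.5597 rad.
Law of sines: |AC| = |BA|·sin B/sin C ≈ 44.468.
Law of sines: |CB| = |BA|·sin A/sin C ≈ 27.715.
Area = ½·|BA|·|AC|·sin A ≈ 616.2.

area ≈ 616.20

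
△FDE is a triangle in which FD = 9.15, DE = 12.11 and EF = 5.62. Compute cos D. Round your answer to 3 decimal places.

cos D ≈ 0.897

By the law of cosines, cos D = (FD² + DE² − EF²) / (2·FD·DE) ≈ 0.89702, so ∠D ≈ 26.23°.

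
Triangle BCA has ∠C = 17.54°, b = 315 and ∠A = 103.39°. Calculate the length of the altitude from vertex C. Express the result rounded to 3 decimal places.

The third angle is ∠B = 180° − ∠C − ∠A = 59.07°.
Law of sines: c = b·sin C/sin B ≈ 110.67.
Law of sines: a = b·sin A/sin B ≈ 357.24.
Area = ½·b·c·sin A ≈ 16957.
The altitude from C has length 2·area/c ≈ 306.44.

306.437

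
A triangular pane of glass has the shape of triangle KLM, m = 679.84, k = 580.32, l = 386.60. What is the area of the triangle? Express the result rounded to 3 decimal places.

Semiperimeter s = (580.32 + 386.6 + 679.84)/2 = 823.38.
Heron's formula: area = √(823.38·243.06·436.78·143.54) ≈ 1.1201e+05.

area ≈ 112014.629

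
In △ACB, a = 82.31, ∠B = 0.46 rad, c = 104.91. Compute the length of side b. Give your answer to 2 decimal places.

By the law of cosines, b² = a² + c² − 2·a·c·cos B = 2306, so b ≈ 48.02.

48.02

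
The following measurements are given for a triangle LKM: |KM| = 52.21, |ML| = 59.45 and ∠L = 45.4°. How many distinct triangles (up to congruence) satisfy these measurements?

2

|ML|·sin L = 59.45·sin(45.4°) ≈ 42.33.
Since |ML| sin L < |KM| < |ML| (42.33 < 52.21 < 59.45), two triangles exist.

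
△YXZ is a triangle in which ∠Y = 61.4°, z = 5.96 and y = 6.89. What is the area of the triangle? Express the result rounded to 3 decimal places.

area ≈ 19.192

Law of sines: sin Z = z·sin Y/y ≈ 0.75947.
Since y ≥ z, only the acute value applies: ∠Z ≈ 49.42°.
Then ∠X = 180° − ∠Y − ∠Z ≈ 69.18°.
Law of sines gives x = y·sin X/sin Y ≈ 7.3352.
Area = ½·y·z·sin X ≈ 19.192.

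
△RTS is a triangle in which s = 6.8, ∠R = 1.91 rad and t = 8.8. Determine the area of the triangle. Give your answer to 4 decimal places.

Area = ½·t·s·sin R ≈ 28.215.

area ≈ 28.2152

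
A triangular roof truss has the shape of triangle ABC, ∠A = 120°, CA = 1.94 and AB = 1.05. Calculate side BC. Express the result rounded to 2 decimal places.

2.63

By the law of cosines, BC² = CA² + AB² − 2·CA·AB·cos A = 6.9031, so BC ≈ 2.6274.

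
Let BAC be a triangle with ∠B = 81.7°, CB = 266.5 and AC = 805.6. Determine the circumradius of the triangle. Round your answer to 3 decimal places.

R ≈ 407.064

Law of sines: sin A = CB·sin B/AC ≈ 0.32734.
Since AC ≥ CB, only the acute value applies: ∠A ≈ 19.11°.
Then ∠C = 180° − ∠B − ∠A ≈ 79.19°.
Law of sines gives BA = AC·sin C/sin B ≈ 799.69.
Circumradius = AC/(2 sin B) ≈ 407.06.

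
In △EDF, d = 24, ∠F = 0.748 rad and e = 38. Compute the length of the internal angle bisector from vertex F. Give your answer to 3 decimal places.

27.386

By the law of cosines, f² = e² + d² − 2·e·d·cos F = 682.92, so f ≈ 26.133.
The bisector from F has length 2·e·d·cos(∠F/2)/(e+d) ≈ 27.386.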